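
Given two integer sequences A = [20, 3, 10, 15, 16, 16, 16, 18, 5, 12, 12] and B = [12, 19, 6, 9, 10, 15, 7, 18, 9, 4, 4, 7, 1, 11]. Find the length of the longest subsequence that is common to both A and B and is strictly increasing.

A longest common strictly increasing subsequence is 10, 15, 18 (length 3); it appears in order in both A and B, and no longer such subsequence exists.

3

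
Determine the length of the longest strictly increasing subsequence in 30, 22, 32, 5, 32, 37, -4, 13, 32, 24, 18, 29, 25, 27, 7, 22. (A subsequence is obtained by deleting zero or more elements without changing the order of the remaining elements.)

Let dp[i] be the longest increasing subsequence ending at position i. Then dp = [1, 1, 2, 1, 2, 3, 1, 2, 3, 3, 3, 4, 4, 5, 2, 4].
The maximum is 5; one witness is 5, 13, 24, 25, 27 at positions 4,8,10,13,14.

5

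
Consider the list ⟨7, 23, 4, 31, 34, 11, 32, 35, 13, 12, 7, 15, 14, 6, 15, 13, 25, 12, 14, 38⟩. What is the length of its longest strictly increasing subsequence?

One longest increasing subsequence is 7, 11, 13, 14, 15, 25, 38 (positions 1,6,9,13,15,17,20), of length 7; no longer one exists.

7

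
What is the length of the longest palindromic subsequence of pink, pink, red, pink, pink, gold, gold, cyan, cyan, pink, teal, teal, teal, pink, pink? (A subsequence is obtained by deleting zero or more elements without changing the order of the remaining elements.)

8

One longest palindromic subsequence is pink pink pink cyan cyan pink pink pink (positions 1,2,5,8,9,10,14,15); it reads the same forward and backward, and the interval DP gives dp[1][15] = 8.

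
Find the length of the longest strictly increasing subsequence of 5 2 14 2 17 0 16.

3

Let dp[i] be the longest increasing subsequence ending at position i. Then dp = [1, 1, 2, 1, 3, 1, 3].
The maximum is 3; one witness is 5, 14, 17 at positions 1,3,5.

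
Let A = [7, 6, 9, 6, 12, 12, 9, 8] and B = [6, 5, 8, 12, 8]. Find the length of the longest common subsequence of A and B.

Backtracking the LCS table gives one alignment: 6 (A2,B1) → 12 (A6,B4) → 8 (A8,B5).
So the longest common subsequence has length 3.

3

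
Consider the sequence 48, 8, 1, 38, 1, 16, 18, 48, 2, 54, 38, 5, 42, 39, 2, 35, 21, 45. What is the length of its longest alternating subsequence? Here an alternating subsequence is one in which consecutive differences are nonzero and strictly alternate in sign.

Track the best alternating length ending on an up-step vs a down-step at each position: up/down = 1/1, 1/2, 1/2, 3/2, 1/4, 5/4, 5/4, 5/1, 5/6, 7/1, 7/8, 7/8, 9/8, 9/10, 5/10, 11/10, 11/12, 13/8.
The maximum over both is 13; one such subsequence is 48, 8, 38, 1, 16, 2, 54, 38, 42, 2, 35, 21, 45.

13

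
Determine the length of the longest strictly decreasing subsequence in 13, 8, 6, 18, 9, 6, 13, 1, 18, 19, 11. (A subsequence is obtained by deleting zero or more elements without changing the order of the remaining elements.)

Scanning left to right, the best length ending at each element is: 13→1, 8→2, 6→3, 18→1, 9→2, 6→3, 13→2, 1→4, 18→1, 19→1, 11→3.
So the longest decreasing subsequence has length 4, e.g. 13, 8, 6, 1.

4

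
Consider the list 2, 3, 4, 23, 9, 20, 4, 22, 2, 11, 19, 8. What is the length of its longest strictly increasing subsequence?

6

One longest increasing subsequence is 2, 3, 4, 9, 20, 22 (positions 1,2,3,5,6,8), of length 6; no longer one exists.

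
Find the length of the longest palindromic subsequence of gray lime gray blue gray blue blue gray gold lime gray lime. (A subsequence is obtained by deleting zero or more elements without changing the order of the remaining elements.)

One longest palindromic subsequence is gray lime gray blue blue blue gray lime gray (positions 1,2,3,4,6,7,8,10,11); it reads the same forward and backward, and the interval DP gives dp[1][12] = 9.

9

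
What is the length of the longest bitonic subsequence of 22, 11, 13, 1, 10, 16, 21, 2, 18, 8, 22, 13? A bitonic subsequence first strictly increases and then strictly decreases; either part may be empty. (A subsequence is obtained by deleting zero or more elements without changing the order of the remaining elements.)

6

Let inc[i] be the LIS ending at i and dec[i] the longest strictly decreasing subsequence starting at i. inc = [1, 1, 2, 1, 2, 3, 4, 2, 4, 3, 5, 4], dec = [4, 3, 3, 1, 2, 2, 3, 1, 2, 1, 2, 1].
max_i inc[i]+dec[i]−1 = 6, with one witness 11, 13, 16, 21, 18, 13.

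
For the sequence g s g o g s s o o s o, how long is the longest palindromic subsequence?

6

One longest palindromic subsequence is osooso (positions 4,6,8,9,10,11); it reads the same forward and backward, and the interval DP gives dp[1][11] = 6.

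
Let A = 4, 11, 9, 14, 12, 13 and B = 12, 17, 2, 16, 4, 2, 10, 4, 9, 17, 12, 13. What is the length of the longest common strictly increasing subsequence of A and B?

For each value that appears in both, track the longest common increasing run ending there.
The best achievable length is 4; one witness is 4, 9, 12, 13 (A-positions 1,3,5,6, B-positions 5,9,11,12).

4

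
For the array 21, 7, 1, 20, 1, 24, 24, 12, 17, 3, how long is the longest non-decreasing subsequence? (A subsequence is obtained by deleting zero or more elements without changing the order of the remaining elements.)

4

One longest non-decreasing subsequence is 7, 20, 24, 24 (positions 2,4,6,7), of length 4; no longer one exists.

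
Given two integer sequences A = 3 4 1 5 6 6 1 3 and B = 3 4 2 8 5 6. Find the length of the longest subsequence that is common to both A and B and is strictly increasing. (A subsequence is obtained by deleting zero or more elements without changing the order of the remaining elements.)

4

For each value that appears in both, track the longest common increasing run ending there.
The best achievable length is 4; one witness is 3, 4, 5, 6 (A-positions 1,2,4,5, B-positions 1,2,5,6).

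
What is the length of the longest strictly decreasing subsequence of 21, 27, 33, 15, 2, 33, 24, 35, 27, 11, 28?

Scanning left to right, the best length ending at each element is: 21→1, 27→1, 33→1, 15→2, 2→3, 33→1, 24→2, 35→1, 27→2, 11→3, 28→2.
So the longest decreasing subsequence has length 3, e.g. 21, 15, 2.

3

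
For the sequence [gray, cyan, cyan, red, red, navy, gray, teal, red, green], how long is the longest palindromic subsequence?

4

Using dp[i][j] = 2 + dp[i+1][j−1] if the ends match, else max(dp[i+1][j], dp[i][j−1]):
dp[1][10] = 4. A witness is gray red red gray at positions 1,4,5,7.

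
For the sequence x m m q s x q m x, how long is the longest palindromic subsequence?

Using dp[i][j] = 2 + dp[i+1][j−1] if the ends match, else max(dp[i+1][j], dp[i][j−1]):
dp[1][9] = 7. A witness is xmqxqmx at positions 1,2,4,6,7,8,9.

7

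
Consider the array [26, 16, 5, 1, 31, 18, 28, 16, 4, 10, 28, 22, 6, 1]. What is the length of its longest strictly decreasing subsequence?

6

One longest decreasing subsequence is 26, 18, 16, 10, 6, 1 (positions 1,6,8,10,13,14), of length 6; no longer one exists.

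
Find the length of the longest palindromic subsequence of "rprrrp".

One longest palindromic subsequence is prrrp (positions 2,3,4,5,6); it reads the same forward and backward, and the interval DP gives dp[1][6] = 5.

5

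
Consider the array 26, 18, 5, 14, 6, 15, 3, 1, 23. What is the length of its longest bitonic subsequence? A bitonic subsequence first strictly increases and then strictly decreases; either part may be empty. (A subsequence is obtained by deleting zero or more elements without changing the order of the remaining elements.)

One longest bitonic subsequence is 26, 18, 14, 6, 3, 1 (positions 1,2,4,5,7,8): it rises to 26 then falls. Length 6 is optimal.

6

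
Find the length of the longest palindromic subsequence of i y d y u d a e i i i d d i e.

9

One longest palindromic subsequence is iddiiiddi (positions 1,3,6,9,10,11,12,13,14); it reads the same forward and backward, and the interval DP gives dp[1][15] = 9.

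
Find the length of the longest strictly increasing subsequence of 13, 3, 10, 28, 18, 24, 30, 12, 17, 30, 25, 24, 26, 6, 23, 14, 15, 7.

6

Let dp[i] be the longest increasing subsequence ending at position i. Then dp = [1, 1, 2, 3, 3, 4, 5, 3, 4, 5, 5, 5, 6, 2, 5, 4, 5, 3].
The maximum is 6; one witness is 3, 10, 18, 24, 25, 26 at positions 2,3,5,6,11,13.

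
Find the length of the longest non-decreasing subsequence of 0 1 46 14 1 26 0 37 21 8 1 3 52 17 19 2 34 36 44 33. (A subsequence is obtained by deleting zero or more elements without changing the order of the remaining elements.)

10

Let dp[i] be the longest non-decreasing subsequence ending at position i. Then dp = [1, 2, 3, 3, 3, 4, 2, 5, 4, 4, 4, 5, 6, 6, 7, 5, 8, 9, 10, 8].
The maximum is 10; one witness is 0, 1, 1, 1, 3, 17, 19, 34, 36, 44 at positions 1,2,5,11,12,14,15,17,18,19.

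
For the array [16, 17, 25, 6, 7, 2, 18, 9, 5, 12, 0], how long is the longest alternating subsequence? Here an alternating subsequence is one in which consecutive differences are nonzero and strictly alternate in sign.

Track the best alternating length ending on an up-step vs a down-step at each position: up/down = 1/1, 2/1, 2/1, 1/3, 4/3, 1/5, 6/3, 6/7, 6/7, 8/7, 1/9.
The maximum over both is 9; one such subsequence is 16, 17, 6, 7, 2, 18, 9, 12, 0.

9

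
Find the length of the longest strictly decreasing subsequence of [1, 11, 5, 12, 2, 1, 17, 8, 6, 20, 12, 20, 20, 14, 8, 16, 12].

Let dp[i] be the longest decreasing subsequence ending at position i. Then dp = [1, 1, 2, 1, 3, 4, 1, 2, 3, 1, 2, 1, 1, 2, 3, 2, 3].
The maximum is 4; one witness is 11, 5, 2, 1 at positions 2,3,5,6.

4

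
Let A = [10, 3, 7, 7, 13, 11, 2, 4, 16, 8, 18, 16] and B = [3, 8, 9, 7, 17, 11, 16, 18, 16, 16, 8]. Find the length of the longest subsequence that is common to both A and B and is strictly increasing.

A longest common strictly increasing subsequence is 3, 7, 11, 16, 18 (length 5); it appears in order in both A and B, and no longer such subsequence exists.

5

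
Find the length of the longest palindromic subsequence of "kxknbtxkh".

5

One longest palindromic subsequence is kxtxk (positions 1,2,6,7,8); it reads the same forward and backward, and the interval DP gives dp[1][9] = 5.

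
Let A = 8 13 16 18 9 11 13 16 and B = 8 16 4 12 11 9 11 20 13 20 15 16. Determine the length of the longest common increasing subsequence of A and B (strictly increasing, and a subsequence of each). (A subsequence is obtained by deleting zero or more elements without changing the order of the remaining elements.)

A longest common strictly increasing subsequence is 8, 9, 11, 13, 16 (length 5); it appears in order in both A and B, and no longer such subsequence exists.

5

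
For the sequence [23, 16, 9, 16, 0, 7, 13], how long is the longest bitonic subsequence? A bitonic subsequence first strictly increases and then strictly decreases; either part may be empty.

One longest bitonic subsequence is 23, 16, 9, 7 (positions 1,2,3,6): it rises to 23 then falls. Length 4 is optimal.

4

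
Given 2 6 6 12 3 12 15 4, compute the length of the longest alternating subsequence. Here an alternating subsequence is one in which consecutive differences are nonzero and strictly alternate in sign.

5

A longest alternating subsequence is 2, 6, 3, 12, 4 (positions 1,2,5,6,8); its 4 consecutive differences strictly alternate in sign, and length 5 is optimal.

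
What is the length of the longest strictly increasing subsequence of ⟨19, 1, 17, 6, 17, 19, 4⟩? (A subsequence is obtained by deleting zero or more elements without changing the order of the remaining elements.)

Let dp[i] be the longest increasing subsequence ending at position i. Then dp = [1, 1, 2, 2, 3, 4, 2].
The maximum is 4; one witness is 1, 6, 17, 19 at positions 2,4,5,6.

4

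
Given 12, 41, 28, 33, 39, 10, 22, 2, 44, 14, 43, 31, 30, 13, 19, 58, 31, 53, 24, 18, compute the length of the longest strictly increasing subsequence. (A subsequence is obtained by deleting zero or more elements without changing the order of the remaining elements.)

One longest increasing subsequence is 12, 28, 33, 39, 44, 58 (positions 1,3,4,5,9,16), of length 6; no longer one exists.

6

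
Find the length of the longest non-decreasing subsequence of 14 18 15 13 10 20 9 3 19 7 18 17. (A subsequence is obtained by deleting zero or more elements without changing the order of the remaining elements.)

3

Let dp[i] be the longest non-decreasing subsequence ending at position i. Then dp = [1, 2, 2, 1, 1, 3, 1, 1, 3, 2, 3, 3].
The maximum is 3; one witness is 14, 18, 20 at positions 1,2,6.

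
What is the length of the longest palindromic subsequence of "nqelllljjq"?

6

One longest palindromic subsequence is qllllq (positions 2,4,5,6,7,10); it reads the same forward and backward, and the interval DP gives dp[1][10] = 6.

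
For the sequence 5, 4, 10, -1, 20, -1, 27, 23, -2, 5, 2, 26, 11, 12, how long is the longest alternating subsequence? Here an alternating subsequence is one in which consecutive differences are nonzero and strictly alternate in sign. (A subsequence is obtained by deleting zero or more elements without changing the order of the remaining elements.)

Track the best alternating length ending on an up-step vs a down-step at each position: up/down = 1/1, 1/2, 3/1, 1/4, 5/1, 1/6, 7/1, 7/8, 1/8, 9/8, 9/10, 11/8, 11/12, 13/12.
The maximum over both is 13; one such subsequence is 5, 4, 10, -1, 20, -1, 27, -2, 5, 2, 26, 11, 12.

13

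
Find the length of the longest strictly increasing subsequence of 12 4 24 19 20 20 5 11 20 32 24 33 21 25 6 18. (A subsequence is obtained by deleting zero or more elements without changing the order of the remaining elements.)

6

One longest increasing subsequence is 4, 5, 11, 20, 32, 33 (positions 2,7,8,9,10,12), of length 6; no longer one exists.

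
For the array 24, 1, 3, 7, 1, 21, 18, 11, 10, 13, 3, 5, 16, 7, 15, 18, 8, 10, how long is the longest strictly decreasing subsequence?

6

Scanning left to right, the best length ending at each element is: 24→1, 1→2, 3→2, 7→2, 1→3, 21→2, 18→3, 11→4, 10→5, 13→4, 3→6, 5→6, 16→4, 7→6, 15→5, 18→3, 8→6, 10→6.
So the longest decreasing subsequence has length 6, e.g. 24, 21, 18, 11, 10, 3.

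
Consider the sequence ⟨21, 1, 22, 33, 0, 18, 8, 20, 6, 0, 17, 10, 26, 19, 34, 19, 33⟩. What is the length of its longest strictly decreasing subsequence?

5

One longest decreasing subsequence is 21, 18, 8, 6, 0 (positions 1,6,7,9,10), of length 5; no longer one exists.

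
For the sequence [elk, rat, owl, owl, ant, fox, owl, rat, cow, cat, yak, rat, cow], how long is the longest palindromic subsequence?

5

One longest palindromic subsequence is rat owl fox owl rat (positions 2,4,6,7,12); it reads the same forward and backward, and the interval DP gives dp[1][13] = 5.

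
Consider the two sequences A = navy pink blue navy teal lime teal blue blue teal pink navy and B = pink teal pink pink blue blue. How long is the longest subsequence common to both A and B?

A longest common subsequence is pink, teal, blue, blue (length 4); the LCS DP confirms no longer common subsequence exists.

4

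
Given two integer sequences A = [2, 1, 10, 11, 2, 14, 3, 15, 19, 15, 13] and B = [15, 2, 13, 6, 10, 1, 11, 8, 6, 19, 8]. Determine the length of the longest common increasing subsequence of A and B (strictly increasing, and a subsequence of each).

4

For each value that appears in both, track the longest common increasing run ending there.
The best achievable length is 4; one witness is 2, 10, 11, 19 (A-positions 1,3,4,9, B-positions 2,5,7,10).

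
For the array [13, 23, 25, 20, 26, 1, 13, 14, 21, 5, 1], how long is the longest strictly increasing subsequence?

One longest increasing subsequence is 13, 23, 25, 26 (positions 1,2,3,5), of length 4; no longer one exists.

4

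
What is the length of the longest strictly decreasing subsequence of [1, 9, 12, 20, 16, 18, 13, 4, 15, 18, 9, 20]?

One longest decreasing subsequence is 20, 16, 13, 4 (positions 4,5,7,8), of length 4; no longer one exists.

4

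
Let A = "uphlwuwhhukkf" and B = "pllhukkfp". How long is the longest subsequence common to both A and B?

7

Backtracking the LCS table gives one alignment: p (A2,B1) → l (A4,B3) → h (A9,B4) → u (A10,B5) → k (A11,B6) → k (A12,B7) → f (A13,B8).
So the longest common subsequence has length 7.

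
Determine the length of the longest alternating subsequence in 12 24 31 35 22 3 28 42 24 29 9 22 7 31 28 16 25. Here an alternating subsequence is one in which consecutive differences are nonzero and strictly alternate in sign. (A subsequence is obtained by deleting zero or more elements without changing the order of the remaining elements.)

Track the best alternating length ending on an up-step vs a down-step at each position: up/down = 1/1, 2/1, 2/1, 2/1, 2/3, 1/3, 4/3, 4/1, 4/5, 6/5, 4/7, 8/7, 4/9, 10/5, 10/11, 10/11, 12/11.
The maximum over both is 12; one such subsequence is 12, 24, 22, 28, 24, 29, 9, 22, 7, 31, 16, 25.

12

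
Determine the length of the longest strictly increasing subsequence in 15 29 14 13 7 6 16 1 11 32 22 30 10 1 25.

Scanning left to right, the best length ending at each element is: 15→1, 29→2, 14→1, 13→1, 7→1, 6→1, 16→2, 1→1, 11→2, 32→3, 22→3, 30→4, 10→2, 1→1, 25→4.
So the longest increasing subsequence has length 4, e.g. 15, 16, 22, 30.

4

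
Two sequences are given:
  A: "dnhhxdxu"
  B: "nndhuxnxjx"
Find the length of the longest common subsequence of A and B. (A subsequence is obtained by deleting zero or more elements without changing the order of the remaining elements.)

Backtracking the LCS table gives one alignment: d (A1,B3) → n (A2,B7) → x (A5,B8) → x (A7,B10).
So the longest common subsequence has length 4.

4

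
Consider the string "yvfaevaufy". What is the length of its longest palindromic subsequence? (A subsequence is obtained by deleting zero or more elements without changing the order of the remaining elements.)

Using dp[i][j] = 2 + dp[i+1][j−1] if the ends match, else max(dp[i+1][j], dp[i][j−1]):
dp[1][10] = 7. A witness is yfavafy at positions 1,3,4,6,7,9,10.

7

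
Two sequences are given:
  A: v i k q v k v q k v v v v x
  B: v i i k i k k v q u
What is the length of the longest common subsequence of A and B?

6

Backtracking the LCS table gives one alignment: v (A1,B1) → i (A2,B5) → k (A3,B6) → k (A6,B7) → v (A7,B8) → q (A8,B9).
So the longest common subsequence has length 6.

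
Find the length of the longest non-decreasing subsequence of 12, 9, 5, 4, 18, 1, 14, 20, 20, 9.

Let dp[i] be the longest non-decreasing subsequence ending at position i. Then dp = [1, 1, 1, 1, 2, 1, 2, 3, 4, 2].
The maximum is 4; one witness is 12, 18, 20, 20 at positions 1,5,8,9.

4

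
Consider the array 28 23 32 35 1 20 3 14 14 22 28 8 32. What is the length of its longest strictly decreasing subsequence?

Let dp[i] be the longest decreasing subsequence ending at position i. Then dp = [1, 2, 1, 1, 3, 3, 4, 4, 4, 3, 2, 5, 2].
The maximum is 5; one witness is 28, 23, 20, 14, 8 at positions 1,2,6,8,12.

5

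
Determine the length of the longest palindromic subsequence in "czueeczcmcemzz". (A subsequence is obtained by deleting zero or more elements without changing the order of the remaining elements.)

One longest palindromic subsequence is zzmemzz (positions 2,7,9,11,12,13,14); it reads the same forward and backward, and the interval DP gives dp[1][14] = 7.

7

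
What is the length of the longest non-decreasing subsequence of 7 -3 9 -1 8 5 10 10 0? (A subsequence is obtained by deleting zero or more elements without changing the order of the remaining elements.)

Scanning left to right, the best length ending at each element is: 7→1, -3→1, 9→2, -1→2, 8→3, 5→3, 10→4, 10→5, 0→3.
So the longest non-decreasing subsequence has length 5, e.g. -3, -1, 8, 10, 10.

5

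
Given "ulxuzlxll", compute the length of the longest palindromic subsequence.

Using dp[i][j] = 2 + dp[i+1][j−1] if the ends match, else max(dp[i+1][j], dp[i][j−1]):
dp[1][9] = 5. A witness is llxll at positions 2,6,7,8,9.

5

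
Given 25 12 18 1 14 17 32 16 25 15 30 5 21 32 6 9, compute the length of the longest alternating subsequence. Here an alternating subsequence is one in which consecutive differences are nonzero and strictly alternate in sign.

13

Track the best alternating length ending on an up-step vs a down-step at each position: up/down = 1/1, 1/2, 3/2, 1/4, 5/4, 5/4, 5/1, 5/6, 7/6, 5/8, 9/6, 5/10, 11/10, 11/1, 11/12, 13/12.
The maximum over both is 13; one such subsequence is 25, 12, 18, 1, 17, 16, 25, 15, 30, 5, 21, 6, 9.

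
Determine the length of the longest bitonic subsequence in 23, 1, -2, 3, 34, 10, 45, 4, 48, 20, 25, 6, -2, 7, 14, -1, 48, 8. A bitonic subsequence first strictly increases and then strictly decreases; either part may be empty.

8

Let inc[i] be the LIS ending at i and dec[i] the longest strictly decreasing subsequence starting at i. inc = [1, 1, 1, 2, 3, 3, 4, 3, 5, 4, 5, 4, 1, 5, 6, 2, 7, 6], dec = [4, 2, 1, 2, 4, 3, 4, 2, 4, 3, 3, 2, 1, 2, 2, 1, 2, 1].
max_i inc[i]+dec[i]−1 = 8, with one witness 1, 3, 34, 45, 48, 25, 14, 8.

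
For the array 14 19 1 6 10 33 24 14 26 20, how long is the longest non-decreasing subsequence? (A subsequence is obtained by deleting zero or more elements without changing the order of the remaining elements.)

5

Let dp[i] be the longest non-decreasing subsequence ending at position i. Then dp = [1, 2, 1, 2, 3, 4, 4, 4, 5, 5].
The maximum is 5; one witness is 1, 6, 10, 24, 26 at positions 3,4,5,7,9.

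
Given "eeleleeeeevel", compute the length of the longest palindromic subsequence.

One longest palindromic subsequence is leeeeeeel (positions 3,4,6,7,8,9,10,12,13); it reads the same forward and backward, and the interval DP gives dp[1][13] = 9.

9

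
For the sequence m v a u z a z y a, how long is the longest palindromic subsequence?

5

One longest palindromic subsequence is azaza (positions 3,5,6,7,9); it reads the same forward and backward, and the interval DP gives dp[1][9] = 5.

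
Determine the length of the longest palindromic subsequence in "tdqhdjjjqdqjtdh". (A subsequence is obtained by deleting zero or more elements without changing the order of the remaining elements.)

One longest palindromic subsequence is hdjqdqjdh (positions 4,5,8,9,10,11,12,14,15); it reads the same forward and backward, and the interval DP gives dp[1][15] = 9.

9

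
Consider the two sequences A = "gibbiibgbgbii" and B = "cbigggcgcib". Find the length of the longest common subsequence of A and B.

5

A longest common subsequence is biggb (length 5); the LCS DP confirms no longer common subsequence exists.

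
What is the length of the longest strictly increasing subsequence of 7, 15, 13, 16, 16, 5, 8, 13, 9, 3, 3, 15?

4

Let dp[i] be the longest increasing subsequence ending at position i. Then dp = [1, 2, 2, 3, 3, 1, 2, 3, 3, 1, 1, 4].
The maximum is 4; one witness is 7, 8, 13, 15 at positions 1,7,8,12.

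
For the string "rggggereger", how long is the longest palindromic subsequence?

One longest palindromic subsequence is rgeregr (positions 1,5,6,7,8,9,11); it reads the same forward and backward, and the interval DP gives dp[1][11] = 7.

7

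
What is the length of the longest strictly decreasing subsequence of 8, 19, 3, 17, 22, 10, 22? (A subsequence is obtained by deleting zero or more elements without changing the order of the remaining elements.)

3

Let dp[i] be the longest decreasing subsequence ending at position i. Then dp = [1, 1, 2, 2, 1, 3, 1].
The maximum is 3; one witness is 19, 17, 10 at positions 2,4,6.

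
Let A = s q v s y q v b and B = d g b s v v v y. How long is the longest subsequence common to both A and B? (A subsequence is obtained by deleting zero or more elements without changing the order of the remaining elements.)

3

A longest common subsequence is svy (length 3); the LCS DP confirms no longer common subsequence exists.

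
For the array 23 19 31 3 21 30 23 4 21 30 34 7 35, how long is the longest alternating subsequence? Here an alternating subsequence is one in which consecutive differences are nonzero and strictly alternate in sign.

Track the best alternating length ending on an up-step vs a down-step at each position: up/down = 1/1, 1/2, 3/1, 1/4, 5/4, 5/4, 5/6, 5/6, 7/6, 7/4, 7/1, 7/8, 9/1.
The maximum over both is 9; one such subsequence is 23, 19, 31, 3, 21, 4, 21, 7, 35.

9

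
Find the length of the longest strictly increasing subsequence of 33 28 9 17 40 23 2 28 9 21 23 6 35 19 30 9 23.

5

One longest increasing subsequence is 9, 17, 23, 28, 35 (positions 3,4,6,8,13), of length 5; no longer one exists.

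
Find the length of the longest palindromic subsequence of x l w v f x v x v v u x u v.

One longest palindromic subsequence is vxvvvxv (positions 4,6,7,9,10,12,14); it reads the same forward and backward, and the interval DP gives dp[1][14] = 7.

7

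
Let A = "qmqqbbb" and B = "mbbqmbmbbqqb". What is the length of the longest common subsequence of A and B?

Backtracking the LCS table gives one alignment: q (A1,B4) → m (A2,B7) → q (A3,B10) → q (A4,B11) → b (A7,B12).
So the longest common subsequence has length 5.

5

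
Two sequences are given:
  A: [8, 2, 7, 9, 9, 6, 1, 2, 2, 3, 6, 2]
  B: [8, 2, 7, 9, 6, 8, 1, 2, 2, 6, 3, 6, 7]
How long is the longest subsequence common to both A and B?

10

A longest common subsequence is 8, 2, 7, 9, 6, 1, 2, 2, 3, 6 (length 10); the LCS DP confirms no longer common subsequence exists.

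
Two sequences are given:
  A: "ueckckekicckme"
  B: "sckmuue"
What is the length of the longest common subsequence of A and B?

Backtracking the LCS table gives one alignment: c (A11,B2) → k (A12,B3) → m (A13,B4) → e (A14,B7).
So the longest common subsequence has length 4.

4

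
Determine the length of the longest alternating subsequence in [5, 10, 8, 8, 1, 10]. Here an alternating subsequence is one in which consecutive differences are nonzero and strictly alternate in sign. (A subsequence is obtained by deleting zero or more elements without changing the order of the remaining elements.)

4

A longest alternating subsequence is 5, 10, 8, 10 (positions 1,2,3,6); its 3 consecutive differences strictly alternate in sign, and length 4 is optimal.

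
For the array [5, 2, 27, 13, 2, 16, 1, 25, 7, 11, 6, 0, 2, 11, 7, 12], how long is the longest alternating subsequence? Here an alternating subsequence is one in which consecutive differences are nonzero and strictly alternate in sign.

13

A longest alternating subsequence is 5, 2, 27, 13, 16, 1, 25, 7, 11, 6, 11, 7, 12 (positions 1,2,3,4,6,7,8,9,10,11,14,15,16); its 12 consecutive differences strictly alternate in sign, and length 13 is optimal.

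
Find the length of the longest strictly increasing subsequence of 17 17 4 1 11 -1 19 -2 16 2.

3

Let dp[i] be the longest increasing subsequence ending at position i. Then dp = [1, 1, 1, 1, 2, 1, 3, 1, 3, 2].
The maximum is 3; one witness is 4, 11, 19 at positions 3,5,7.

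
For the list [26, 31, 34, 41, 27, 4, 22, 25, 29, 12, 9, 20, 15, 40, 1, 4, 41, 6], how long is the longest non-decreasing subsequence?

Let dp[i] be the longest non-decreasing subsequence ending at position i. Then dp = [1, 2, 3, 4, 2, 1, 2, 3, 4, 2, 2, 3, 3, 5, 1, 2, 6, 3].
The maximum is 6; one witness is 4, 22, 25, 29, 40, 41 at positions 6,7,8,9,14,17.

6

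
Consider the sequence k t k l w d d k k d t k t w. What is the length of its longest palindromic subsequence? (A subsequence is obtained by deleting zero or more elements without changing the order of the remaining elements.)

One longest palindromic subsequence is tkdkkdkt (positions 2,3,7,8,9,10,12,13); it reads the same forward and backward, and the interval DP gives dp[1][14] = 8.

8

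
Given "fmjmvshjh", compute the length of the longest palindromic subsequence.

3

One longest palindromic subsequence is hjh (positions 7,8,9); it reads the same forward and backward, and the interval DP gives dp[1][9] = 3.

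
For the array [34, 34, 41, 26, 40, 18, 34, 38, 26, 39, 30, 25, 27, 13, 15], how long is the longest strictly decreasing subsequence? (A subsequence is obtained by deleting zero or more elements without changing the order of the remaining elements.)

6

Scanning left to right, the best length ending at each element is: 34→1, 34→1, 41→1, 26→2, 40→2, 18→3, 34→3, 38→3, 26→4, 39→3, 30→4, 25→5, 27→5, 13→6, 15→6.
So the longest decreasing subsequence has length 6, e.g. 41, 40, 34, 26, 25, 13.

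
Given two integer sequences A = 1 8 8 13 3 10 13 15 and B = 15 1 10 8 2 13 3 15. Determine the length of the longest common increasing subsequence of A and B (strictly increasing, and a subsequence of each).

A longest common strictly increasing subsequence is 1, 8, 13, 15 (length 4); it appears in order in both A and B, and no longer such subsequence exists.

4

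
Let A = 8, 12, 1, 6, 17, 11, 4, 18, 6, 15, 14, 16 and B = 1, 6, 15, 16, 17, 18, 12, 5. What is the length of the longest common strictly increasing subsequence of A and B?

4

For each value that appears in both, track the longest common increasing run ending there.
The best achievable length is 4; one witness is 1, 6, 15, 16 (A-positions 3,4,10,12, B-positions 1,2,3,4).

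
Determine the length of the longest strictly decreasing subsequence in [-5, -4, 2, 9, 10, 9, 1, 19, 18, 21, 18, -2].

4

Let dp[i] be the longest decreasing subsequence ending at position i. Then dp = [1, 1, 1, 1, 1, 2, 3, 1, 2, 1, 2, 4].
The maximum is 4; one witness is 10, 9, 1, -2 at positions 5,6,7,12.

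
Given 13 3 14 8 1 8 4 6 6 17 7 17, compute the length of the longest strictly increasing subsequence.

5

Scanning left to right, the best length ending at each element is: 13→1, 3→1, 14→2, 8→2, 1→1, 8→2, 4→2, 6→3, 6→3, 17→4, 7→4, 17→5.
So the longest increasing subsequence has length 5, e.g. 3, 4, 6, 7, 17.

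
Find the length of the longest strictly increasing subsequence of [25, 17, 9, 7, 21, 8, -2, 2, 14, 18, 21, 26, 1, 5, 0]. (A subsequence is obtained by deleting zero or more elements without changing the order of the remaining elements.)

Let dp[i] be the longest increasing subsequence ending at position i. Then dp = [1, 1, 1, 1, 2, 2, 1, 2, 3, 4, 5, 6, 2, 3, 2].
The maximum is 6; one witness is 7, 8, 14, 18, 21, 26 at positions 4,6,9,10,11,12.

6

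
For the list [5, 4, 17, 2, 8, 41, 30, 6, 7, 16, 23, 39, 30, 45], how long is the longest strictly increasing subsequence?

Let dp[i] be the longest increasing subsequence ending at position i. Then dp = [1, 1, 2, 1, 2, 3, 3, 2, 3, 4, 5, 6, 6, 7].
The maximum is 7; one witness is 5, 6, 7, 16, 23, 39, 45 at positions 1,8,9,10,11,12,14.

7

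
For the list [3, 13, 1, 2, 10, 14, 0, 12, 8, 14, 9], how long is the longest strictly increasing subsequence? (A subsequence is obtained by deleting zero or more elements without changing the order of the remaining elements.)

Let dp[i] be the longest increasing subsequence ending at position i. Then dp = [1, 2, 1, 2, 3, 4, 1, 4, 3, 5, 4].
The maximum is 5; one witness is 1, 2, 10, 12, 14 at positions 3,4,5,8,10.

5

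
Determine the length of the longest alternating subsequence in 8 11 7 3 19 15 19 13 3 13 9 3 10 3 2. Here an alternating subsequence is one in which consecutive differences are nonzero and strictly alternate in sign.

11

A longest alternating subsequence is 8, 11, 7, 19, 15, 19, 3, 13, 9, 10, 3 (positions 1,2,3,5,6,7,9,10,11,13,14); its 10 consecutive differences strictly alternate in sign, and length 11 is optimal.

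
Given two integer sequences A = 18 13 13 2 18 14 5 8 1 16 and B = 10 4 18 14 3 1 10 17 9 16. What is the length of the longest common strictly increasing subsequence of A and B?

A longest common strictly increasing subsequence is 14, 16 (length 2); it appears in order in both A and B, and no longer such subsequence exists.

2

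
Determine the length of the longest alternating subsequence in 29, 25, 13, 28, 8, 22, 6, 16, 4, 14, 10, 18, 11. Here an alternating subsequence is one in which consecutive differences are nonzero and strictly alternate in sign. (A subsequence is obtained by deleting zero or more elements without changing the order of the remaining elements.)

A longest alternating subsequence is 29, 25, 28, 8, 22, 6, 16, 4, 14, 10, 18, 11 (positions 1,2,4,5,6,7,8,9,10,11,12,13); its 11 consecutive differences strictly alternate in sign, and length 12 is optimal.

12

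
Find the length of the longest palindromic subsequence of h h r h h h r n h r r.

Using dp[i][j] = 2 + dp[i+1][j−1] if the ends match, else max(dp[i+1][j], dp[i][j−1]):
dp[1][11] = 7. A witness is hrhhhrh at positions 2,3,4,5,6,7,9.

7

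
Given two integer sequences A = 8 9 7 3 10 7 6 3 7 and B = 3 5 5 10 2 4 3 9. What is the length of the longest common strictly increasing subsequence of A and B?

A longest common strictly increasing subsequence is 3, 10 (length 2); it appears in order in both A and B, and no longer such subsequence exists.

2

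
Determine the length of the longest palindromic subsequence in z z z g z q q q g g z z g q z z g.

Using dp[i][j] = 2 + dp[i+1][j−1] if the ends match, else max(dp[i+1][j], dp[i][j−1]):
dp[1][17] = 11. A witness is zzgzqqqzgzz at positions 2,3,4,5,6,7,8,12,13,15,16.

11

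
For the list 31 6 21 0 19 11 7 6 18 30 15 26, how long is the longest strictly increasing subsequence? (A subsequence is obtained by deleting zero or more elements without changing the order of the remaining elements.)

Let dp[i] be the longest increasing subsequence ending at position i. Then dp = [1, 1, 2, 1, 2, 2, 2, 2, 3, 4, 3, 4].
The maximum is 4; one witness is 6, 11, 18, 30 at positions 2,6,9,10.

4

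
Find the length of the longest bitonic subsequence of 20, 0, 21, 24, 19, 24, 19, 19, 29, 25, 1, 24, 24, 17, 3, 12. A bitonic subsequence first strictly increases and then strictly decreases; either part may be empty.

Let inc[i] be the LIS ending at i and dec[i] the longest strictly decreasing subsequence starting at i. inc = [1, 1, 2, 3, 2, 3, 2, 2, 4, 4, 2, 3, 3, 3, 3, 4], dec = [4, 1, 4, 4, 3, 4, 3, 3, 5, 4, 1, 3, 3, 2, 1, 1].
max_i inc[i]+dec[i]−1 = 8, with one witness 20, 21, 24, 29, 25, 24, 17, 12.

8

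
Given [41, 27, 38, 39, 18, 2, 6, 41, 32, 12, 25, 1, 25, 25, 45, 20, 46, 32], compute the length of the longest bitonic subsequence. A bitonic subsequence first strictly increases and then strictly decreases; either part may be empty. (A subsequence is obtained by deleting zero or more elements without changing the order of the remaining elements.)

7

One longest bitonic subsequence is 27, 38, 39, 41, 32, 25, 20 (positions 2,3,4,8,9,14,16): it rises to 41 then falls. Length 7 is optimal.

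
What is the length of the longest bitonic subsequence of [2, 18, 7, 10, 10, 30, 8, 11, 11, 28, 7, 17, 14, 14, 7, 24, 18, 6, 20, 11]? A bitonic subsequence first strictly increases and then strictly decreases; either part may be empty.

9

Let inc[i] be the LIS ending at i and dec[i] the longest strictly decreasing subsequence starting at i. inc = [1, 2, 2, 3, 3, 4, 3, 4, 4, 5, 2, 5, 5, 5, 2, 6, 6, 2, 7, 4], dec = [1, 5, 2, 4, 4, 6, 3, 3, 3, 5, 2, 4, 3, 3, 2, 3, 2, 1, 2, 1].
max_i inc[i]+dec[i]−1 = 9, with one witness 2, 7, 10, 30, 28, 17, 14, 7, 6.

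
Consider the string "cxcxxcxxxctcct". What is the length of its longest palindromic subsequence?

Using dp[i][j] = 2 + dp[i+1][j−1] if the ends match, else max(dp[i+1][j], dp[i][j−1]):
dp[1][14] = 9. A witness is cccxxxccc at positions 1,3,6,7,8,9,10,12,13.

9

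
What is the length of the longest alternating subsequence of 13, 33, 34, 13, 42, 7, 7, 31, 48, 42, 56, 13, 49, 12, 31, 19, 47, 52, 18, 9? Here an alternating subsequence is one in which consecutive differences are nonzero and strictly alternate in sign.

A longest alternating subsequence is 13, 33, 13, 42, 7, 48, 42, 56, 13, 49, 12, 31, 19, 47, 18 (positions 1,2,4,5,6,9,10,11,12,13,14,15,16,17,19); its 14 consecutive differences strictly alternate in sign, and length 15 is optimal.

15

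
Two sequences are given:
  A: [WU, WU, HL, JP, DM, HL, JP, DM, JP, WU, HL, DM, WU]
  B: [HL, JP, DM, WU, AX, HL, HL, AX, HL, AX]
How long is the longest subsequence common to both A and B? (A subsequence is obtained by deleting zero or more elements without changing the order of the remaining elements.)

5

Backtracking the LCS table gives one alignment: HL (A3,B1) → JP (A4,B2) → DM (A5,B3) → HL (A6,B7) → HL (A11,B9).
So the longest common subsequence has length 5.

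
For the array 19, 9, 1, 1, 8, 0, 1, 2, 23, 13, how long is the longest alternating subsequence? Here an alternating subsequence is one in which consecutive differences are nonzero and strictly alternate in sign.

Track the best alternating length ending on an up-step vs a down-step at each position: up/down = 1/1, 1/2, 1/2, 1/2, 3/2, 1/4, 5/4, 5/4, 5/1, 5/6.
The maximum over both is 6; one such subsequence is 19, 1, 8, 0, 23, 13.

6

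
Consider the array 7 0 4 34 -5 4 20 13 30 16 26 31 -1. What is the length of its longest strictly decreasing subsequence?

One longest decreasing subsequence is 34, 20, 13, -1 (positions 4,7,8,13), of length 4; no longer one exists.

4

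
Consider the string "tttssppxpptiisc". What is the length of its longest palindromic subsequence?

Using dp[i][j] = 2 + dp[i+1][j−1] if the ends match, else max(dp[i+1][j], dp[i][j−1]):
dp[1][15] = 7. A witness is sppxpps at positions 5,6,7,8,9,10,14.

7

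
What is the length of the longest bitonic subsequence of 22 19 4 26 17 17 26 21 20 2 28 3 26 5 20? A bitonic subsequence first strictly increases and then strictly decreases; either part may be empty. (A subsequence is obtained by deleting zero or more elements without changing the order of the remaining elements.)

6

Let inc[i] be the LIS ending at i and dec[i] the longest strictly decreasing subsequence starting at i. inc = [1, 1, 1, 2, 2, 2, 3, 3, 3, 1, 4, 2, 4, 3, 4], dec = [4, 3, 2, 4, 2, 2, 4, 3, 2, 1, 3, 1, 2, 1, 1].
max_i inc[i]+dec[i]−1 = 6, with one witness 4, 17, 26, 21, 20, 5.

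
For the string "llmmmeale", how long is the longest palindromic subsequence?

One longest palindromic subsequence is lmmml (positions 2,3,4,5,8); it reads the same forward and backward, and the interval DP gives dp[1][9] = 5.

5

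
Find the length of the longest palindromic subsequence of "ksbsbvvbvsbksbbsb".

One longest palindromic subsequence is bsbbsksbbsb (positions 3,4,5,8,10,12,13,14,15,16,17); it reads the same forward and backward, and the interval DP gives dp[1][17] = 11.

11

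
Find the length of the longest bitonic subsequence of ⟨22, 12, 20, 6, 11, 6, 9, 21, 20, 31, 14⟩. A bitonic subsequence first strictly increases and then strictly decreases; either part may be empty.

5

One longest bitonic subsequence is 12, 20, 21, 20, 14 (positions 2,3,8,9,11): it rises to 21 then falls. Length 5 is optimal.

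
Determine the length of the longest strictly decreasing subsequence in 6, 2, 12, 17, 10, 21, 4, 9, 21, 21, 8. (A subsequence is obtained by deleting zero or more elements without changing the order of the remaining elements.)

4

Let dp[i] be the longest decreasing subsequence ending at position i. Then dp = [1, 2, 1, 1, 2, 1, 3, 3, 1, 1, 4].
The maximum is 4; one witness is 12, 10, 9, 8 at positions 3,5,8,11.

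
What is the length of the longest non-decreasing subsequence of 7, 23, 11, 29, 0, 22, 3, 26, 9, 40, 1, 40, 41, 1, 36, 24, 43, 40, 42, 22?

Scanning left to right, the best length ending at each element is: 7→1, 23→2, 11→2, 29→3, 0→1, 22→3, 3→2, 26→4, 9→3, 40→5, 1→2, 40→6, 41→7, 1→3, 36→5, 24→4, 43→8, 40→7, 42→8, 22→4.
So the longest non-decreasing subsequence has length 8, e.g. 7, 11, 22, 26, 40, 40, 41, 43.

8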